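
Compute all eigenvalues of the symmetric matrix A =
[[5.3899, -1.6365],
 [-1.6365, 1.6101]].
sigma(A) ≈ {1, 6}

A is real symmetric, so its spectrum consists of real eigenvalues. Expanding the characteristic polynomial of the displayed matrix gives
  det(λ I - A) = p(λ) = λ^2 + (-7)λ + (6).
Solving p(λ) = 0 yields eigenvalues ≈ 1, 6. (A is shown rounded to 4 decimals, so these recover the underlying integer eigenvalues to within that precision.)
Verification: the trace of A = 7 equals the sum of eigenvalues 7, and det(A) ≈ 6.0001 matches the eigenvalue product 6.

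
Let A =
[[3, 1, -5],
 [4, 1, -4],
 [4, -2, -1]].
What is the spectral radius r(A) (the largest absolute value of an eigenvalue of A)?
r(A) = 3

The eigenvalues of A are the roots of its characteristic polynomial. With M = A (coefficients from the trace, the sum of principal 2x2 minors, and det A):
  p(λ) = det(λ I - M) = λ^3 - 3λ^2 + 7λ - 21.
By the rational root theorem any rational root is an integer divisor of 21. Testing λ = 3: p(3) = 27 - 27 + 21 - 21 = 0, so λ = 3 is a root. Dividing out (λ - 3) leaves p(λ) = (λ - 3)(λ^2 + 7). For λ^2 + 7 the discriminant is -28. It is negative, so the roots are the complex-conjugate pair λ = 0 ± (sqrt(28)/2) i ≈ 0 ± 2.6458i. For a conjugate pair the product of the roots equals the constant term, so |λ|^2 = 7 and |λ| = sqrt(7) ≈ 2.6458.
Thus the eigenvalues (to 4 decimals) are 0 ± 2.6458i (modulus 2.6458); 3 (modulus 3). The spectral radius is the largest modulus: r(A) = 3. (Cross-check: r(A) ≤ ||A||_2 ≈ 8.7615; equality holds whenever A is normal, though it can also hold for some non-normal A.)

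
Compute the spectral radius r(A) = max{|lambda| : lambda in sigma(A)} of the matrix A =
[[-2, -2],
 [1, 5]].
r(A) = (3 + sqrt(41))/2 ≈ 4.7016

The eigenvalues of A are the roots of its characteristic polynomial. With M = A (coefficients from the trace and determinant):
  p(λ) = det(λ I - M) = λ^2 - 3λ - 8.
For λ^2 - 3λ - 8 the discriminant is 41. It is nonnegative but not a perfect square, so the roots are real and irrational: λ = (3 ± sqrt(41))/2 ≈ 4.7016, -1.7016.
Thus the eigenvalues (to 4 decimals) are 4.7016 (modulus 4.7016); -1.7016 (modulus 1.7016). The spectral radius is the largest modulus: r(A) = (3 + sqrt(41))/2 ≈ 4.7016. (Cross-check: r(A) ≤ ||A||_2 ≈ 5.6569; equality holds whenever A is normal, though it can also hold for some non-normal A.)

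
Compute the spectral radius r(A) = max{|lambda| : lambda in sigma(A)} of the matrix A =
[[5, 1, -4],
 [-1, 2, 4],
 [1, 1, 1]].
r(A) ≈ 3.7856

The eigenvalues of A are the roots of its characteristic polynomial. With M = A (coefficients from the trace, the sum of principal 2x2 minors, and det A):
  p(λ) = det(λ I - M) = λ^3 - 8λ^2 + 18λ - 7.
No integer candidate from the rational root theorem (±divisors of 7) is a root, so the roots are irrational. The cubic discriminant is Δ = -107 < 0, so there is one real root and a complex-conjugate pair. p(0) = -7 and p(1) = 4 have opposite signs, so a root lies in (0, 1); Newton's method refines it to λ ≈ 0.4885. Dividing out (λ - (0.4885)) leaves approximately λ^2 - 7.5115λ + 14.331. For λ^2 - 7.5115λ + 14.331 the discriminant is -0.9005. It is negative, so the remaining roots are the complex-conjugate pair λ ≈ 3.7558 ± 0.4745i. Their product equals the constant term, so |λ|^2 ≈ 14.331 and |λ| ≈ 3.7856.
Thus the eigenvalues (to 4 decimals) are 0.4885 (modulus 0.4885); 3.7558 ± 0.4745i (modulus 3.7856). The spectral radius is the largest modulus: r(A) ≈ 3.7856. (Cross-check: r(A) ≤ ||A||_2 ≈ 7.2953; equality holds whenever A is normal, though it can also hold for some non-normal A.)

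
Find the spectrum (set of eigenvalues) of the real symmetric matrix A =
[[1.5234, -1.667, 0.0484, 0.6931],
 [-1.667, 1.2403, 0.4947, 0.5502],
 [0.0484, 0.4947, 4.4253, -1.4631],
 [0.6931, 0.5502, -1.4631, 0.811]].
sigma(A) ≈ {-1, 1, 3, 5}

A is real symmetric, so its spectrum consists of real eigenvalues. Expanding the characteristic polynomial of the displayed matrix gives
  det(λ I - A) = p(λ) = λ^4 + (-8)λ^3 + (14)λ^2 + (8)λ + (-14.9989).
Solving p(λ) = 0 yields eigenvalues ≈ -1, 1, 3, 5. (A is shown rounded to 4 decimals, so these recover the underlying integer eigenvalues to within that precision.)
Verification: the trace of A = 8 equals the sum of eigenvalues 8, and det(A) ≈ -14.9989 matches the eigenvalue product -15.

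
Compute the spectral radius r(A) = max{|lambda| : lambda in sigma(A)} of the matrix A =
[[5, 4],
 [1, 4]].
r(A) = (9 + sqrt(17))/2 ≈ 6.5616

The eigenvalues of A are the roots of its characteristic polynomial. With M = A (coefficients from the trace and determinant):
  p(λ) = det(λ I - M) = λ^2 - 9λ + 16.
For λ^2 - 9λ + 16 the discriminant is 17. It is nonnegative but not a perfect square, so the roots are real and irrational: λ = (9 ± sqrt(17))/2 ≈ 6.5616, 2.4384.
Thus the eigenvalues (to 4 decimals) are 6.5616 (modulus 6.5616); 2.4384 (modulus 2.4384). The spectral radius is the largest modulus: r(A) = (9 + sqrt(17))/2 ≈ 6.5616. (Cross-check: r(A) ≤ ||A||_2 ≈ 7.2929; equality holds whenever A is normal, though it can also hold for some non-normal A.)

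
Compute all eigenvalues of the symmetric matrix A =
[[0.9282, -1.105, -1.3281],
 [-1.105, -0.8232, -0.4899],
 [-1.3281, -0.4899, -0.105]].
sigma(A) ≈ {-2, 0, 2}

A is real symmetric, so its spectrum consists of real eigenvalues. Expanding the characteristic polynomial of the displayed matrix gives
  det(λ I - A) = p(λ) = λ^3 + (0)λ^2 + (-4)λ + (0).
Solving p(λ) = 0 yields eigenvalues ≈ -2, 0, 2. (A is shown rounded to 4 decimals, so these recover the underlying integer eigenvalues to within that precision.)
Verification: the trace of A = 0 equals the sum of eigenvalues 0, and det(A) ≈ -0.0002 matches the eigenvalue product 0.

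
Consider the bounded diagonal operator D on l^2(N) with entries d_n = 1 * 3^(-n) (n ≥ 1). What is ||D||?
||D|| = 1/3 (attained at n = 1)

For D diagonal, ||D|| = sup_n |d_n|. The sequence d_n = 1 * 3^(-n) is positive and strictly decreasing (ratio 3^(-1) < 1), so the supremum is d_1 = 1/3. Hence ||D|| = 1/3.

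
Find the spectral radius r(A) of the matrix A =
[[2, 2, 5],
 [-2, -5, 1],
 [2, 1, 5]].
r(A) ≈ 6.8941

The eigenvalues of A are the roots of its characteristic polynomial. With M = A (coefficients from the trace, the sum of principal 2x2 minors, and det A):
  p(λ) = det(λ I - M) = λ^3 - 2λ^2 - 32λ - 12.
No integer candidate from the rational root theorem (±divisors of 12) is a root, so the roots are irrational. The cubic discriminant is Δ = 117072 > 0, so there are three distinct real roots. p(-5) = -27 and p(-4) = 20 have opposite signs, so a root lies in (-5, -4); Newton's method refines it to λ ≈ -4.508. p(-1) = 17 and p(0) = -12 have opposite signs, so a root lies in (-1, 0); Newton's method refines it to λ ≈ -0.3861. p(6) = -60 and p(7) = 9 have opposite signs, so a root lies in (6, 7); Newton's method refines it to λ ≈ 6.8941. Check (Vieta): the three roots sum to 2, matching tr M = 2.
Thus the eigenvalues (to 4 decimals) are -4.508 (modulus 4.508); -0.3861 (modulus 0.3861); 6.8941 (modulus 6.8941). The spectral radius is the largest modulus: r(A) ≈ 6.8941. (Cross-check: r(A) ≤ ||A||_2 ≈ 8.0626; equality holds whenever A is normal, though it can also hold for some non-normal A.)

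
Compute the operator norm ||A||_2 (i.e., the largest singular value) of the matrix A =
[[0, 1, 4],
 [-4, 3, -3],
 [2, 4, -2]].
||A||_2 ≈ 6.6143 (= sqrt(largest eigenvalue of A^T A))

||A||_2 = sigma_max(A) = sqrt(lambda_max(A^T A)). Form the symmetric matrix M = A^T A =
[[20, -4, 8],
 [-4, 26, -13],
 [8, -13, 29]].
Its characteristic polynomial (trace, sum of principal 2x2 minors, determinant of M give the coefficients) is
  p(λ) = det(λ I - M) = λ^3 - 75λ^2 + 1605λ - 10404.
No integer candidate from the rational root theorem (±divisors of 10404) is a root, so the roots are irrational. The cubic discriminant is Δ = 15610293 > 0, so there are three distinct real roots. p(13) = -17 and p(14) = 110 have opposite signs, so a root lies in (13, 14); Newton's method refines it to λ ≈ 13.1075. p(18) = 18 and p(19) = -125 have opposite signs, so a root lies in (18, 19); Newton's method refines it to λ ≈ 18.1429. p(43) = -557 and p(44) = 200 have opposite signs, so a root lies in (43, 44); Newton's method refines it to λ ≈ 43.7496. Check (Vieta): the three roots sum to 75, matching tr M = 75.
So the eigenvalues of A^T A are ≈ 13.1075, 18.1429, 43.7496 (all ≥ 0, as they must be for A^T A). The largest is λ_max ≈ 43.7496, hence ||A||_2 = sqrt(λ_max) ≈ 6.6143.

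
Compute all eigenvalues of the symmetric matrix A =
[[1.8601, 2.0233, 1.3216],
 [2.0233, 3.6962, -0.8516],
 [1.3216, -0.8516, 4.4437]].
sigma(A) ≈ {0, 5} (5 with multiplicity 2)

A is real symmetric, so its spectrum consists of real eigenvalues. Expanding the characteristic polynomial of the displayed matrix gives
  det(λ I - A) = p(λ) = λ^3 + (-10)λ^2 + (25)λ + (-0.0012).
Solving p(λ) = 0 yields eigenvalues ≈ 0, 5, 5. (A is shown rounded to 4 decimals, so these recover the underlying integer eigenvalues to within that precision.)
Verification: the trace of A = 10 equals the sum of eigenvalues 10, and det(A) ≈ 0.0012 matches the eigenvalue product 0.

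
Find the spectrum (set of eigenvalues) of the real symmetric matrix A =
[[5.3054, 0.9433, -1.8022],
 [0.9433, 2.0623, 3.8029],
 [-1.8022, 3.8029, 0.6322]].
sigma(A) ≈ {-3, 5, 6}

A is real symmetric, so its spectrum consists of real eigenvalues. Expanding the characteristic polynomial of the displayed matrix gives
  det(λ I - A) = p(λ) = λ^3 + (-8)λ^2 + (-3)λ + (90).
Solving p(λ) = 0 yields eigenvalues ≈ -3, 5, 6. (A is shown rounded to 4 decimals, so these recover the underlying integer eigenvalues to within that precision.)
Verification: the trace of A = 8 equals the sum of eigenvalues 8, and det(A) ≈ -90.0006 matches the eigenvalue product -90.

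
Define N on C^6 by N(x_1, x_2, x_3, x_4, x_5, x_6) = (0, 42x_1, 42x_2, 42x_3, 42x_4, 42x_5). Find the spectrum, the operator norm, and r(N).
sigma(N) = {0}; ||N|| = 42; r(N) = 0. (N is nilpotent with N^6 = 0.)

On C^6, N is a strictly lower-triangular matrix with 42 on the subdiagonal and zeros elsewhere, so its characteristic polynomial is lambda^6 and every eigenvalue is 0: sigma(N) = {0}. For the operator norm, N e_i = 42e_{i+1} for i = 1, ..., 5 and N e_6 = 0, so the singular values of N are 42 (with multiplicity 5) and 0; hence ||N|| = 42. The spectral radius r(N) = max|lambda| = 0. Note ||N|| > r(N) — characteristic of non-normal nilpotent operators. Indeed N^6 = 0.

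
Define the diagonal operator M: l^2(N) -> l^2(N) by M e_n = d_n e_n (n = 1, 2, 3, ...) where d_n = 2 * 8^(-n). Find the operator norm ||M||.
||M|| = 1/4 (attained at n = 1)

For M diagonal, ||M|| = sup_n |d_n|. The sequence d_n = 2 * 8^(-n) is positive and strictly decreasing (ratio 8^(-1) < 1), so the supremum is d_1 = 2/8 = 1/4. Hence ||M|| = 1/4.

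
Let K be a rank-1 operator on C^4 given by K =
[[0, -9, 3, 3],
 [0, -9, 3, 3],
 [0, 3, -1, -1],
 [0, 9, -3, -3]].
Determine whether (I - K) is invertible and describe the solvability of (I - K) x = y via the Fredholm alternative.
(I - K) is invertible (det(I - K) = 14 ≠ 0), so for every y in C^4 the equation (I - K) x = y has a unique solution.

K has rank 1, so it is an outer product K = u v^T: every row of K is a multiple of one row vector. Reading off the entries, u = (3, 3, -1, -3) and v = (0, -3, 1, 1) (row i of K equals u_i·v^T). A rank-one matrix u v^T satisfies K u = u (v·u) and kills the (3)-dimensional subspace v^⊥, so its characteristic polynomial is lambda^3 (lambda - v·u) with v·u = tr K = -13. Hence the eigenvalues of I - K are 1 (multiplicity 3) and 1 - (-13) = 14, so det(I - K) = 14. (Direct check: I - K =
[[1, 9, -3, -3],
 [0, 10, -3, -3],
 [0, -3, 2, 1],
 [0, -9, 3, 4]]
has determinant 14.) The finite-dimensional Fredholm alternative says: either (I - K) is invertible, or ker(I - K) ≠ {0} and then range(I - K) = ker((I - K)^*)^⊥, with dim ker(I - K) = dim ker((I - K)^*). Since det(I - K) ≠ 0, 1 is not an eigenvalue of K and ker(I - K) = {0}, so we are in the first case: for every y there is a unique x = (I - K)^(-1) y. Explicitly, by the Sherman–Morrison formula, (I - u v^T)^(-1) = I + u v^T/(1 - v·u), i.e. (I - K)^(-1) = I + K/(14).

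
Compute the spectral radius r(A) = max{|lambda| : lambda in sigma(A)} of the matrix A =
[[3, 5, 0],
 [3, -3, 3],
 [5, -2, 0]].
r(A) ≈ 5.8274

The eigenvalues of A are the roots of its characteristic polynomial. With M = A (coefficients from the trace, the sum of principal 2x2 minors, and det A):
  p(λ) = det(λ I - M) = λ^3 - 18λ - 93.
No integer candidate from the rational root theorem (±divisors of 93) is a root, so the roots are irrational. The cubic discriminant is Δ = -210195 < 0, so there is one real root and a complex-conjugate pair. p(5) = -58 and p(6) = 15 have opposite signs, so a root lies in (5, 6); Newton's method refines it to λ ≈ 5.8274. Dividing out (λ - (5.8274)) leaves approximately λ^2 + 5.8274λ + 15.959. For λ^2 + 5.8274λ + 15.959 the discriminant is -29.877. It is negative, so the remaining roots are the complex-conjugate pair λ ≈ -2.9137 ± 2.733i. Their product equals the constant term, so |λ|^2 ≈ 15.959 and |λ| ≈ 3.9949.
Thus the eigenvalues (to 4 decimals) are 5.8274 (modulus 5.8274); -2.9137 ± 2.733i (modulus 3.9949). The spectral radius is the largest modulus: r(A) ≈ 5.8274. (Cross-check: r(A) ≤ ||A||_2 ≈ 7.0031; equality holds whenever A is normal, though it can also hold for some non-normal A.)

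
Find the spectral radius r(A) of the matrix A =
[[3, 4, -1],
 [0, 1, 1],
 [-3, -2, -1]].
r(A) ≈ 2.5801

The eigenvalues of A are the roots of its characteristic polynomial. With M = A (coefficients from the trace, the sum of principal 2x2 minors, and det A):
  p(λ) = det(λ I - M) = λ^3 - 3λ^2 - 2λ + 12.
No integer candidate from the rational root theorem (±divisors of 12) is a root, so the roots are irrational. The cubic discriminant is Δ = -1228 < 0, so there is one real root and a complex-conjugate pair. p(-2) = -4 and p(-1) = 10 have opposite signs, so a root lies in (-2, -1); Newton's method refines it to λ ≈ -1.8026. Dividing out (λ - (-1.8026)) leaves approximately λ^2 - 4.8026λ + 6.6571. For λ^2 - 4.8026λ + 6.6571 the discriminant is -3.5635. It is negative, so the remaining roots are the complex-conjugate pair λ ≈ 2.4013 ± 0.9439i. Their product equals the constant term, so |λ|^2 ≈ 6.6571 and |λ| ≈ 2.5801.
Thus the eigenvalues (to 4 decimals) are -1.8026 (modulus 1.8026); 2.4013 ± 0.9439i (modulus 2.5801). The spectral radius is the largest modulus: r(A) ≈ 2.5801. (Cross-check: r(A) ≤ ||A||_2 ≈ 6.1301; equality holds whenever A is normal, though it can also hold for some non-normal A.)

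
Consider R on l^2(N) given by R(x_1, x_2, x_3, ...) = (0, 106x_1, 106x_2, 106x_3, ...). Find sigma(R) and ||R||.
sigma(R) = closed disk {z in C : |z| ≤ 106}; ||R|| = 106

Note R = 106·U where U is the unit right shift (U x)_k = x_{k-1} (with x_0 := 0); so ||R|| = 106||U|| and sigma(R) = 106·sigma(U). ||R x||^2 = sum_{k≥1} |106x_k|^2 = 11236||x||^2, so ||R|| = 106 and sigma(R) ⊂ {|z| ≤ 106}. For any |lambda| < 106, the equation (R - lambda I) x = 0 forces x_1 = 0, then 106x_k = lambda x_{k+1} ⇒ x = 0, so R has no eigenvalues. But (R - lambda I) is not surjective for |lambda| < 106: solving (R - lambda I) x = e_1 would require x_n proportional to (lambda/106)^(-n), which is not in l^2. So every |lambda| < 106 lies in the residual spectrum. The boundary |lambda| = 106 is in the approximate point spectrum (the spectrum is closed). Hence sigma(R) is the closed disk of radius 106.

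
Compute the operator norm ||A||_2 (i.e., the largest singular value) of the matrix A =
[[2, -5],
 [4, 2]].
||A||_2 = sqrt((49 + sqrt(97))/2) ≈ 5.4244 (= sqrt(largest eigenvalue of A^T A))

||A||_2 = sigma_max(A) = sqrt(lambda_max(A^T A)). Form the symmetric matrix M = A^T A =
[[20, -2],
 [-2, 29]].
Its characteristic polynomial (trace, determinant of M give the coefficients) is
  p(λ) = det(λ I - M) = λ^2 - 49λ + 576.
For λ^2 - 49λ + 576 the discriminant is 97. It is nonnegative but not a perfect square, so the roots are real and irrational: λ = (49 ± sqrt(97))/2 ≈ 29.4244, 19.5756.
So the eigenvalues of A^T A are ≈ 19.5756, 29.4244 (all ≥ 0, as they must be for A^T A). The largest is λ_max = (49 + sqrt(97))/2 ≈ 29.4244, hence ||A||_2 = sqrt(λ_max) = sqrt((49 + sqrt(97))/2) ≈ 5.4244.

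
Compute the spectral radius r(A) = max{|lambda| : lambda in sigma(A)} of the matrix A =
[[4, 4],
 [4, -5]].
r(A) = (1 + sqrt(145))/2 ≈ 6.5208

The eigenvalues of A are the roots of its characteristic polynomial. With M = A (coefficients from the trace and determinant):
  p(λ) = det(λ I - M) = λ^2 + λ - 36.
For λ^2 + λ - 36 the discriminant is 145. It is nonnegative but not a perfect square, so the roots are real and irrational: λ = (-1 ± sqrt(145))/2 ≈ 5.5208, -6.5208.
Thus the eigenvalues (to 4 decimals) are 5.5208 (modulus 5.5208); -6.5208 (modulus 6.5208). The spectral radius is the largest modulus: r(A) = (1 + sqrt(145))/2 ≈ 6.5208. (Cross-check: r(A) ≤ ||A||_2 ≈ 6.5208; equality holds whenever A is normal, though it can also hold for some non-normal A.)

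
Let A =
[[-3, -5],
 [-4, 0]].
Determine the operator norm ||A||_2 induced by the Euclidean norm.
||A||_2 = sqrt(40) ≈ 6.3246 (= sqrt(largest eigenvalue of A^T A))

||A||_2 = sigma_max(A) = sqrt(lambda_max(A^T A)). Form the symmetric matrix M = A^T A =
[[25, 15],
 [15, 25]].
Its characteristic polynomial (trace, determinant of M give the coefficients) is
  p(λ) = det(λ I - M) = λ^2 - 50λ + 400.
For λ^2 - 50λ + 400 the discriminant is 900. It is a perfect square (30^2), so the roots are rational: λ = (50 ± 30)/2 = 40, 10.
So the eigenvalues of A^T A are ≈ 10, 40 (all ≥ 0, as they must be for A^T A). The largest is λ_max = 40, hence ||A||_2 = sqrt(λ_max) = sqrt(40) ≈ 6.3246.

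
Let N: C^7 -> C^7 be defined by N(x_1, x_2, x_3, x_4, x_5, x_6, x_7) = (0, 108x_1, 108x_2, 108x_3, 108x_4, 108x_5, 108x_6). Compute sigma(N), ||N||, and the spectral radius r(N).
sigma(N) = {0}; ||N|| = 108; r(N) = 0. (N is nilpotent with N^7 = 0.)

On C^7, N is a strictly lower-triangular matrix with 108 on the subdiagonal and zeros elsewhere, so its characteristic polynomial is lambda^7 and every eigenvalue is 0: sigma(N) = {0}. For the operator norm, N e_i = 108e_{i+1} for i = 1, ..., 6 and N e_7 = 0, so the singular values of N are 108 (with multiplicity 6) and 0; hence ||N|| = 108. The spectral radius r(N) = max|lambda| = 0. Note ||N|| > r(N) — characteristic of non-normal nilpotent operators. Indeed N^7 = 0.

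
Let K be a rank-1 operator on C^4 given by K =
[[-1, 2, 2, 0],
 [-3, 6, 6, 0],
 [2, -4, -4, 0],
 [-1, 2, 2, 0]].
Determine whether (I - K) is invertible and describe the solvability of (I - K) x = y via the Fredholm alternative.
(I - K) is singular (det(I - K) = 0, i.e. 1 ∈ sigma(K)). (I - K) x = y is solvable iff y ⊥ ker((I - K)^*) = span{(-1, 2, 2, 0)}, i.e. iff -y_1 + 2y_2 + 2y_3 = 0. When solvable, the solutions are x = y + c·(1, 3, -2, 1), c arbitrary (ker(I - K) = span{(1, 3, -2, 1)}, dimension 1).

K has rank 1, so it is an outer product K = u v^T: every row of K is a multiple of one row vector. Reading off the entries, u = (1, 3, -2, 1) and v = (-1, 2, 2, 0) (row i of K equals u_i·v^T). A rank-one matrix u v^T satisfies K u = u (v·u) and kills the (3)-dimensional subspace v^⊥, so its characteristic polynomial is lambda^3 (lambda - v·u) with v·u = tr K = 1. Hence the eigenvalues of I - K are 1 (multiplicity 3) and 1 - (1) = 0, so det(I - K) = 0. (Direct check: I - K =
[[2, -2, -2, 0],
 [3, -5, -6, 0],
 [-2, 4, 5, 0],
 [1, -2, -2, 1]]
has determinant 0.) So 1 is an eigenvalue of K and (I - K) is not invertible. The finite-dimensional Fredholm alternative says: either (I - K) is invertible, or ker(I - K) ≠ {0} and then range(I - K) = ker((I - K)^*)^⊥, with dim ker(I - K) = dim ker((I - K)^*). We are in the second case, so we need both kernels. Kernel of I - K: (I - K) u = u - u (v·u) = u - u = 0, so ker(I - K) = span{u} = span{(1, 3, -2, 1)} (it is exactly 1-dimensional because rank(I - K) = 3). Kernel of the adjoint: K is real, so (I - K)^* = I - K^T = I - v u^T, and (I - v u^T) v = v - v (u·v) = 0; hence ker((I - K)^*) = span{v} = span{(-1, 2, 2, 0)}. Therefore (I - K) x = y is solvable iff <y, v> = 0, i.e. iff -y_1 + 2y_2 + 2y_3 = 0. When this holds, K y = u (v·y) = 0, so (I - K) y = y and x = y is a particular solution; the full solution set is the line x = y + c·u = y + c·(1, 3, -2, 1), c ∈ C.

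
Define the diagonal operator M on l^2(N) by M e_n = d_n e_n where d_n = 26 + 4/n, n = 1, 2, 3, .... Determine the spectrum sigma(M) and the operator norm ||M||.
sigma(M) = {26 + 4/n : n ≥ 1} ∪ {26}; ||M|| = 30

A bounded diagonal operator on l^2 with diagonal entries d_n has spectrum equal to the closure of {d_n : n ≥ 1}: every d_n is an eigenvalue (with eigenvector e_n), so {d_n} ⊂ sigma(M); the spectrum is closed, so its closure is too; and for lambda not in the closure, (M - lambda I) has bounded inverse (the diagonal entries 1/(d_n - lambda) are bounded). For our sequence d_n = 26 + 4/n, n = 1, 2, 3, ...:
  - {d_n} = {26 + 4/n : n ≥ 1}; the only limit point is 26
  - closure = {26 + 4/n : n ≥ 1} ∪ {26}
For the norm: a diagonal operator has ||M|| = sup_n |d_n|. Here d_n = 26 + 4/n is positive and decreasing, so sup_n |d_n| = d_1 = 26 + 4 = 30. So ||M|| = 30.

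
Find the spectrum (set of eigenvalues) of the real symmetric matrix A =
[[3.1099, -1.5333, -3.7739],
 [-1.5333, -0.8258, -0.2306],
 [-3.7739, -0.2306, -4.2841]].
sigma(A) ≈ {-6, -1, 5}

A is real symmetric, so its spectrum consists of real eigenvalues. Expanding the characteristic polynomial of the displayed matrix gives
  det(λ I - A) = p(λ) = λ^3 + (2)λ^2 + (-29)λ + (-30.0014).
Solving p(λ) = 0 yields eigenvalues ≈ -6, -1, 5. (A is shown rounded to 4 decimals, so these recover the underlying integer eigenvalues to within that precision.)
Verification: the trace of A = -2 equals the sum of eigenvalues -2, and det(A) ≈ 30.0014 matches the eigenvalue product 30.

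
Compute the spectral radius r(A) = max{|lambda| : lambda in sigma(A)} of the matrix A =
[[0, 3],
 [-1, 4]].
r(A) = 3

The eigenvalues of A are the roots of its characteristic polynomial. With M = A (coefficients from the trace and determinant):
  p(λ) = det(λ I - M) = λ^2 - 4λ + 3.
For λ^2 - 4λ + 3 the discriminant is 4. It is a perfect square (2^2), so the roots are rational: λ = (4 ± 2)/2 = 3, 1.
Thus the eigenvalues (to 4 decimals) are 3 (modulus 3); 1 (modulus 1). The spectral radius is the largest modulus: r(A) = 3. (Cross-check: r(A) ≤ ||A||_2 ≈ 5.0645; equality holds whenever A is normal, though it can also hold for some non-normal A.)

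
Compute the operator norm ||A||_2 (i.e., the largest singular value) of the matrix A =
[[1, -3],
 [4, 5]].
||A||_2 = sqrt((51 + sqrt(1445))/2) ≈ 6.6713 (= sqrt(largest eigenvalue of A^T A))

||A||_2 = sigma_max(A) = sqrt(lambda_max(A^T A)). Form the symmetric matrix M = A^T A =
[[17, 17],
 [17, 34]].
Its characteristic polynomial (trace, determinant of M give the coefficients) is
  p(λ) = det(λ I - M) = λ^2 - 51λ + 289.
For λ^2 - 51λ + 289 the discriminant is 1445. It is nonnegative but not a perfect square, so the roots are real and irrational: λ = (51 ± sqrt(1445))/2 ≈ 44.5066, 6.4934.
So the eigenvalues of A^T A are ≈ 6.4934, 44.5066 (all ≥ 0, as they must be for A^T A). The largest is λ_max = (51 + sqrt(1445))/2 ≈ 44.5066, hence ||A||_2 = sqrt(λ_max) = sqrt((51 + sqrt(1445))/2) ≈ 6.6713.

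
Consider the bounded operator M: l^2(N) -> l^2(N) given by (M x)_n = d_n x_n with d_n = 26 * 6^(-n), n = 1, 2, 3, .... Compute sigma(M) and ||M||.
sigma(M) = {26 * 6^(-n) : n ≥ 1} ∪ {0}; ||M|| = 13/3

A bounded diagonal operator on l^2 with diagonal entries d_n has spectrum equal to the closure of {d_n : n ≥ 1}: every d_n is an eigenvalue (with eigenvector e_n), so {d_n} ⊂ sigma(M); the spectrum is closed, so its closure is too; and for lambda not in the closure, (M - lambda I) has bounded inverse (the diagonal entries 1/(d_n - lambda) are bounded). For our sequence d_n = 26 * 6^(-n), n = 1, 2, 3, ...:
  - {d_n} = {26 * 6^(-n) : n ≥ 1}; the only limit point is 0
  - closure = {26 * 6^(-n) : n ≥ 1} ∪ {0}
For the norm: a diagonal operator has ||M|| = sup_n |d_n|. Here d_n = 26 * 6^(-n) is positive and decreasing, so sup_n |d_n| = d_1 = 26/6 = 13/3. So ||M|| = 13/3.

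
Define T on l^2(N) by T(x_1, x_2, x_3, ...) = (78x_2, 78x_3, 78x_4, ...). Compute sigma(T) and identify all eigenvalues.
sigma(T) = closed disk {z in C : |z| ≤ 78}; sigma_p(T) = open disk {z in C : |z| < 78}

Note T = 78·V where V is the unit left shift (V x)_k = x_{k+1}; so sigma(T) = 78·sigma(V) and ||T|| = 78||V||. ||T x||^2 = 6084sum_{k≥2} |x_k|^2 ≤ 6084||x||^2, with equality on {x : x_1 = 0}, so ||T|| = 78. For any lambda with |lambda| < 78, set r = lambda/78 (|r| < 1); the vector x = (1, r, r^2, ...) is in l^2 and satisfies T x = 78(r, r^2, ...) = lambda x, so lambda is an eigenvalue. On the boundary |lambda| = 78 the geometric series diverges, so no l^2 eigenvector exists, but these lambda lie in the approximate point spectrum. Hence sigma(T) is the closed disk of radius 78 and sigma_p(T) is the open disk.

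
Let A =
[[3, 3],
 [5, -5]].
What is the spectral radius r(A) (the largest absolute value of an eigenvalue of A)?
r(A) = (2 + sqrt(124))/2 ≈ 6.5678

The eigenvalues of A are the roots of its characteristic polynomial. With M = A (coefficients from the trace and determinant):
  p(λ) = det(λ I - M) = λ^2 + 2λ - 30.
For λ^2 + 2λ - 30 the discriminant is 124. It is nonnegative but not a perfect square, so the roots are real and irrational: λ = (-2 ± sqrt(124))/2 ≈ 4.5678, -6.5678.
Thus the eigenvalues (to 4 decimals) are 4.5678 (modulus 4.5678); -6.5678 (modulus 6.5678). The spectral radius is the largest modulus: r(A) = (2 + sqrt(124))/2 ≈ 6.5678. (Cross-check: r(A) ≤ ||A||_2 ≈ 7.0711; equality holds whenever A is normal, though it can also hold for some non-normal A.)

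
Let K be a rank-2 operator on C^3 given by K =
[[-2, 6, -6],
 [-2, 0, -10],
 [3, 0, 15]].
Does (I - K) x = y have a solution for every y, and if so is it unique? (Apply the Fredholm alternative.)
(I - K) is invertible (det(I - K) = -12 ≠ 0), so for every y in C^3 the equation (I - K) x = y has a unique solution.

K has rank 2 and factors as K = U V^T = u1 v1^T + u2 v2^T with u1 = (0, 2, -3), v1 = (0, -3, -2), u2 = (2, 2, -3), v2 = (-1, 3, -3) (multiplying out reproduces the displayed K). The nonzero eigenvalues of U V^T coincide with those of the 2 x 2 matrix G = V^T U = [[v1·u1, v1·u2], [v2·u1, v2·u2]] = [[0, 0], [15, 13]], and by the Sylvester determinant identity det(I_3 - U V^T) = det(I_2 - V^T U) = det([[1, 0], [-15, -12]]) = (1)(-12) - (0)(-15) = -12. (Direct check: I - K =
[[3, -6, 6],
 [2, 1, 10],
 [-3, 0, -14]]
has determinant -12.) The finite-dimensional Fredholm alternative says: either (I - K) is invertible, or ker(I - K) ≠ {0} and then range(I - K) = ker((I - K)^*)^⊥, with dim ker(I - K) = dim ker((I - K)^*). Since det(I - K) ≠ 0, 1 is not an eigenvalue of K and ker(I - K) = {0}, so we are in the first case: for every y there is a unique x = (I - K)^(-1) y. (Explicitly, by the Woodbury identity, (I - U V^T)^(-1) = I + U (I_2 - G)^(-1) V^T.)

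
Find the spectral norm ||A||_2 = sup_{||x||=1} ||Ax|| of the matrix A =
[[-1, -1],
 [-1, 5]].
||A||_2 = sqrt((28 + sqrt(640))/2) ≈ 5.1623 (= sqrt(largest eigenvalue of A^T A))

||A||_2 = sigma_max(A) = sqrt(lambda_max(A^T A)). Form the symmetric matrix M = A^T A =
[[2, -4],
 [-4, 26]].
Its characteristic polynomial (trace, determinant of M give the coefficients) is
  p(λ) = det(λ I - M) = λ^2 - 28λ + 36.
For λ^2 - 28λ + 36 the discriminant is 640. It is nonnegative but not a perfect square, so the roots are real and irrational: λ = (28 ± sqrt(640))/2 ≈ 26.6491, 1.3509.
So the eigenvalues of A^T A are ≈ 1.3509, 26.6491 (all ≥ 0, as they must be for A^T A). The largest is λ_max = (28 + sqrt(640))/2 ≈ 26.6491, hence ||A||_2 = sqrt(λ_max) = sqrt((28 + sqrt(640))/2) ≈ 5.1623.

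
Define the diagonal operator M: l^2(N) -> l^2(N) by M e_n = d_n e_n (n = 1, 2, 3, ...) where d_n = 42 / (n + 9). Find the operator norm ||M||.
||M|| = 21/5 (attained at n = 1)

For M diagonal, ||M|| = sup_n |d_n| = sup_n 42/(n + 9). This is positive and strictly decreasing in n, so the supremum is attained at n = 1: d_1 = 42/(1 + 9) = 21/5. Hence ||M|| = 21/5.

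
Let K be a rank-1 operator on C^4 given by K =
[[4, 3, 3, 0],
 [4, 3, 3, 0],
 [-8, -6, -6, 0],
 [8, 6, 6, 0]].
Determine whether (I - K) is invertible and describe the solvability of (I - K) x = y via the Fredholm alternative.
(I - K) is singular (det(I - K) = 0, i.e. 1 ∈ sigma(K)). (I - K) x = y is solvable iff y ⊥ ker((I - K)^*) = span{(4, 3, 3, 0)}, i.e. iff 4y_1 + 3y_2 + 3y_3 = 0. When solvable, the solutions are x = y + c·(1, 1, -2, 2), c arbitrary (ker(I - K) = span{(1, 1, -2, 2)}, dimension 1).

K has rank 1, so it is an outer product K = u v^T: every row of K is a multiple of one row vector. Reading off the entries, u = (1, 1, -2, 2) and v = (4, 3, 3, 0) (row i of K equals u_i·v^T). A rank-one matrix u v^T satisfies K u = u (v·u) and kills the (3)-dimensional subspace v^⊥, so its characteristic polynomial is lambda^3 (lambda - v·u) with v·u = tr K = 1. Hence the eigenvalues of I - K are 1 (multiplicity 3) and 1 - (1) = 0, so det(I - K) = 0. (Direct check: I - K =
[[-3, -3, -3, 0],
 [-4, -2, -3, 0],
 [8, 6, 7, 0],
 [-8, -6, -6, 1]]
has determinant 0.) So 1 is an eigenvalue of K and (I - K) is not invertible. The finite-dimensional Fredholm alternative says: either (I - K) is invertible, or ker(I - K) ≠ {0} and then range(I - K) = ker((I - K)^*)^⊥, with dim ker(I - K) = dim ker((I - K)^*). We are in the second case, so we need both kernels. Kernel of I - K: (I - K) u = u - u (v·u) = u - u = 0, so ker(I - K) = span{u} = span{(1, 1, -2, 2)} (it is exactly 1-dimensional because rank(I - K) = 3). Kernel of the adjoint: K is real, so (I - K)^* = I - K^T = I - v u^T, and (I - v u^T) v = v - v (u·v) = 0; hence ker((I - K)^*) = span{v} = span{(4, 3, 3, 0)}. Therefore (I - K) x = y is solvable iff <y, v> = 0, i.e. iff 4y_1 + 3y_2 + 3y_3 = 0. When this holds, K y = u (v·y) = 0, so (I - K) y = y and x = y is a particular solution; the full solution set is the line x = y + c·u = y + c·(1, 1, -2, 2), c ∈ C.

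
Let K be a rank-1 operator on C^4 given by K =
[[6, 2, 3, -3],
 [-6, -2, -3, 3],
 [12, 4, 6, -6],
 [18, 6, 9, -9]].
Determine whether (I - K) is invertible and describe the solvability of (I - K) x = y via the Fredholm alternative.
(I - K) is singular (det(I - K) = 0, i.e. 1 ∈ sigma(K)). (I - K) x = y is solvable iff y ⊥ ker((I - K)^*) = span{(6, 2, 3, -3)}, i.e. iff 6y_1 + 2y_2 + 3y_3 - 3y_4 = 0. When solvable, the solutions are x = y + c·(1, -1, 2, 3), c arbitrary (ker(I - K) = span{(1, -1, 2, 3)}, dimension 1).

K has rank 1, so it is an outer product K = u v^T: every row of K is a multiple of one row vector. Reading off the entries, u = (1, -1, 2, 3) and v = (6, 2, 3, -3) (row i of K equals u_i·v^T). A rank-one matrix u v^T satisfies K u = u (v·u) and kills the (3)-dimensional subspace v^⊥, so its characteristic polynomial is lambda^3 (lambda - v·u) with v·u = tr K = 1. Hence the eigenvalues of I - K are 1 (multiplicity 3) and 1 - (1) = 0, so det(I - K) = 0. (Direct check: I - K =
[[-5, -2, -3, 3],
 [6, 3, 3, -3],
 [-12, -4, -5, 6],
 [-18, -6, -9, 10]]
has determinant 0.) So 1 is an eigenvalue of K and (I - K) is not invertible. The finite-dimensional Fredholm alternative says: either (I - K) is invertible, or ker(I - K) ≠ {0} and then range(I - K) = ker((I - K)^*)^⊥, with dim ker(I - K) = dim ker((I - K)^*). We are in the second case, so we need both kernels. Kernel of I - K: (I - K) u = u - u (v·u) = u - u = 0, so ker(I - K) = span{u} = span{(1, -1, 2, 3)} (it is exactly 1-dimensional because rank(I - K) = 3). Kernel of the adjoint: K is real, so (I - K)^* = I - K^T = I - v u^T, and (I - v u^T) v = v - v (u·v) = 0; hence ker((I - K)^*) = span{v} = span{(6, 2, 3, -3)}. Therefore (I - K) x = y is solvable iff <y, v> = 0, i.e. iff 6y_1 + 2y_2 + 3y_3 - 3y_4 = 0. When this holds, K y = u (v·y) = 0, so (I - K) y = y and x = y is a particular solution; the full solution set is the line x = y + c·u = y + c·(1, -1, 2, 3), c ∈ C.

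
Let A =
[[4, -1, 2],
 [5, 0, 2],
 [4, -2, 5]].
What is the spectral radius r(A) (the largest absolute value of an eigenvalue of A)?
r(A) = (8 + sqrt(12))/2 ≈ 5.7321

The eigenvalues of A are the roots of its characteristic polynomial. With M = A (coefficients from the trace, the sum of principal 2x2 minors, and det A):
  p(λ) = det(λ I - M) = λ^3 - 9λ^2 + 21λ - 13.
By the rational root theorem any rational root is an integer divisor of 13. Testing λ = 1: p(1) = 1 - 9 + 21 - 13 = 0, so λ = 1 is a root. Dividing out (λ - 1) leaves p(λ) = (λ - 1)(λ^2 - 8λ + 13). For λ^2 - 8λ + 13 the discriminant is 12. It is nonnegative but not a perfect square, so the roots are real and irrational: λ = (8 ± sqrt(12))/2 ≈ 5.7321, 2.2679.
Thus the eigenvalues (to 4 decimals) are 5.7321 (modulus 5.7321); 2.2679 (modulus 2.2679); 1 (modulus 1). The spectral radius is the largest modulus: r(A) = (8 + sqrt(12))/2 ≈ 5.7321. (Cross-check: r(A) ≤ ||A||_2 ≈ 9.3932; equality holds whenever A is normal, though it can also hold for some non-normal A.)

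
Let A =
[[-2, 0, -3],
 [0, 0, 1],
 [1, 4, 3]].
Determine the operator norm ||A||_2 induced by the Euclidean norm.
||A||_2 ≈ 5.7275 (= sqrt(largest eigenvalue of A^T A))

||A||_2 = sigma_max(A) = sqrt(lambda_max(A^T A)). Form the symmetric matrix M = A^T A =
[[5, 4, 9],
 [4, 16, 12],
 [9, 12, 19]].
Its characteristic polynomial (trace, sum of principal 2x2 minors, determinant of M give the coefficients) is
  p(λ) = det(λ I - M) = λ^3 - 40λ^2 + 238λ - 64.
No integer candidate from the rational root theorem (±divisors of 64) is a root, so the roots are irrational. The cubic discriminant is Δ = 31177760 > 0, so there are three distinct real roots. p(0) = -64 and p(1) = 135 have opposite signs, so a root lies in (0, 1); Newton's method refines it to λ ≈ 0.2822. p(6) = 140 and p(7) = -15 have opposite signs, so a root lies in (6, 7); Newton's method refines it to λ ≈ 6.9135. p(32) = -640 and p(33) = 167 have opposite signs, so a root lies in (32, 33); Newton's method refines it to λ ≈ 32.8043. Check (Vieta): the three roots sum to 40, matching tr M = 40.
So the eigenvalues of A^T A are ≈ 0.2822, 6.9135, 32.8043 (all ≥ 0, as they must be for A^T A). The largest is λ_max ≈ 32.8043, hence ||A||_2 = sqrt(λ_max) ≈ 5.7275.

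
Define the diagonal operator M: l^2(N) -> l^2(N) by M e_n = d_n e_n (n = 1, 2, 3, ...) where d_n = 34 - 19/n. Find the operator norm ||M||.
||M|| = 34

For a diagonal operator on l^2 with entries d_n, ||M|| = sup_n |d_n|. Here d_1 = 15, d_2 = 49/2, ..., and d_n = 34 - 19/n increases monotonically toward 34. All terms lie in [15, 34), so |d_n| = d_n and the supremum is the limit 34, which is not attained by any individual d_n. Hence ||M|| = 34.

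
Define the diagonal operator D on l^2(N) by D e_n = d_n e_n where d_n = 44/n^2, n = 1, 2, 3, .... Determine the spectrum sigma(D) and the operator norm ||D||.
sigma(D) = {44/n^2 : n ≥ 1} ∪ {0}; ||D|| = 44

A bounded diagonal operator on l^2 with diagonal entries d_n has spectrum equal to the closure of {d_n : n ≥ 1}: every d_n is an eigenvalue (with eigenvector e_n), so {d_n} ⊂ sigma(D); the spectrum is closed, so its closure is too; and for lambda not in the closure, (D - lambda I) has bounded inverse (the diagonal entries 1/(d_n - lambda) are bounded). For our sequence d_n = 44/n^2, n = 1, 2, 3, ...:
  - {d_n} = {44/n^2 : n ≥ 1}; the only limit point is 0
  - closure = {44/n^2 : n ≥ 1} ∪ {0}
For the norm: a diagonal operator has ||D|| = sup_n |d_n|. Here d_n = 44/n^2 is positive and decreasing, so sup_n |d_n| = d_1 = 44. So ||D|| = 44.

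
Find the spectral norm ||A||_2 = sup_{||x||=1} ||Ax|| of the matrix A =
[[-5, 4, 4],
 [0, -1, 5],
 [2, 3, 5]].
||A||_2 ≈ 9.1171 (= sqrt(largest eigenvalue of A^T A))

||A||_2 = sigma_max(A) = sqrt(lambda_max(A^T A)). Form the symmetric matrix M = A^T A =
[[29, -14, -10],
 [-14, 26, 26],
 [-10, 26, 66]].
Its characteristic polynomial (trace, sum of principal 2x2 minors, determinant of M give the coefficients) is
  p(λ) = det(λ I - M) = λ^3 - 121λ^2 + 3412λ - 21904.
No integer candidate from the rational root theorem (±divisors of 21904) is a root, so the roots are irrational. The cubic discriminant is Δ = 6164946128 > 0, so there are three distinct real roots. p(9) = -268 and p(10) = 1116 have opposite signs, so a root lies in (9, 10); Newton's method refines it to λ ≈ 9.1836. p(28) = 720 and p(29) = -328 have opposite signs, so a root lies in (28, 29); Newton's method refines it to λ ≈ 28.6942. p(83) = -490 and p(84) = 3632 have opposite signs, so a root lies in (83, 84); Newton's method refines it to λ ≈ 83.1222. Check (Vieta): the three roots sum to 121, matching tr M = 121.
So the eigenvalues of A^T A are ≈ 9.1836, 28.6942, 83.1222 (all ≥ 0, as they must be for A^T A). The largest is λ_max ≈ 83.1222, hence ||A||_2 = sqrt(λ_max) ≈ 9.1171.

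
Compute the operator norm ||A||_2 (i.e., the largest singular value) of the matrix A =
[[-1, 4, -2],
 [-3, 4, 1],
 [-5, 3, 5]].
||A||_2 ≈ 9.0658 (= sqrt(largest eigenvalue of A^T A))

||A||_2 = sigma_max(A) = sqrt(lambda_max(A^T A)). Form the symmetric matrix M = A^T A =
[[35, -31, -26],
 [-31, 41, 11],
 [-26, 11, 30]].
Its characteristic polynomial (trace, sum of principal 2x2 minors, determinant of M give the coefficients) is
  p(λ) = det(λ I - M) = λ^3 - 106λ^2 + 1957λ - 1.
No integer candidate from the rational root theorem (±divisors of 1) is a root, so the roots are irrational. The cubic discriminant is Δ = 13051095257 > 0, so there are three distinct real roots. p(0) = -1 and p(1) = 1851 have opposite signs, so a root lies in (0, 1); Newton's method refines it to λ ≈ 0.0005. p(23) = 1103 and p(24) = -265 have opposite signs, so a root lies in (23, 24); Newton's method refines it to λ ≈ 23.8102. p(82) = -903 and p(83) = 3983 have opposite signs, so a root lies in (82, 83); Newton's method refines it to λ ≈ 82.1892. Check (Vieta): the three roots sum to 106, matching tr M = 106.
So the eigenvalues of A^T A are ≈ 0.0005, 23.8102, 82.1892 (all ≥ 0, as they must be for A^T A). The largest is λ_max ≈ 82.1892, hence ||A||_2 = sqrt(λ_max) ≈ 9.0658.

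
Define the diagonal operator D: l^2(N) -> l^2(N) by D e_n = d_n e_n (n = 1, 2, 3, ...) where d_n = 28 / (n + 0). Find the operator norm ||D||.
||D|| = 28 (attained at n = 1)

For D diagonal, ||D|| = sup_n |d_n| = sup_n 28/(n + 0). This is positive and strictly decreasing in n, so the supremum is attained at n = 1: d_1 = 28/(1 + 0) = 28. Hence ||D|| = 28.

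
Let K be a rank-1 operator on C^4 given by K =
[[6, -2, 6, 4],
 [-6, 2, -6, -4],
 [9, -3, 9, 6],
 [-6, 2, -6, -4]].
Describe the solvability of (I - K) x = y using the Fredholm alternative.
(I - K) is invertible (det(I - K) = -12 ≠ 0), so for every y in C^4 the equation (I - K) x = y has a unique solution.

K has rank 1, so it is an outer product K = u v^T: every row of K is a multiple of one row vector. Reading off the entries, u = (2, -2, 3, -2) and v = (3, -1, 3, 2) (row i of K equals u_i·v^T). A rank-one matrix u v^T satisfies K u = u (v·u) and kills the (3)-dimensional subspace v^⊥, so its characteristic polynomial is lambda^3 (lambda - v·u) with v·u = tr K = 13. Hence the eigenvalues of I - K are 1 (multiplicity 3) and 1 - (13) = -12, so det(I - K) = -12. (Direct check: I - K =
[[-5, 2, -6, -4],
 [6, -1, 6, 4],
 [-9, 3, -8, -6],
 [6, -2, 6, 5]]
has determinant -12.) The finite-dimensional Fredholm alternative says: either (I - K) is invertible, or ker(I - K) ≠ {0} and then range(I - K) = ker((I - K)^*)^⊥, with dim ker(I - K) = dim ker((I - K)^*). Since det(I - K) ≠ 0, 1 is not an eigenvalue of K and ker(I - K) = {0}, so we are in the first case: for every y there is a unique x = (I - K)^(-1) y. Explicitly, by the Sherman–Morrison formula, (I - u v^T)^(-1) = I + u v^T/(1 - v·u), i.e. (I - K)^(-1) = I + K/(-12).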